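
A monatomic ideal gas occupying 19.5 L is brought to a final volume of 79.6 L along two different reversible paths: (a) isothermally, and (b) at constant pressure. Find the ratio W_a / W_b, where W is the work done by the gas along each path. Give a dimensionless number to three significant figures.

Path (a) isothermal: W = P₁V₁ ln(V₂/V₁) → W_a/(P₁V₁) = 1.407.
Path (b) isobaric: W = P₁(V₂ − V₁) → W_b/(P₁V₁) = 3.082.
W_a / W_b = 1.407 / 3.082 = 0.4564.

W_a / W_b ≈ 0.456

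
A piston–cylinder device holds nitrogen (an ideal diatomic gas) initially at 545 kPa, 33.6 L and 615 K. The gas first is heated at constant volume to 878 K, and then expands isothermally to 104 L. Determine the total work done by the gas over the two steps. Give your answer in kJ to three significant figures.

Step 1 (isochoric): W = 0 (constant volume).
After step 1: P = 778.1 kPa (V unchanged).
Step 2 (isothermal): W = P₁V₁ ln(V₂/V₁) = (26143) ln(104/33.6) = 29538 J.
W_total = 0 + 29538 = 29538 J.

W_total ≈ 29.5 kJ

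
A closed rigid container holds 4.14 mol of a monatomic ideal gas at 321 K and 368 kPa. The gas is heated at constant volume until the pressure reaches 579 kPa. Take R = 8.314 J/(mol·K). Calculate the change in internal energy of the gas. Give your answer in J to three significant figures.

ΔU ≈ 9500 J

Constant volume ⇒ W = 0, so Q = ΔU = nCᵥΔT with Cᵥ = 3R/2 = 12.47 J/(mol·K).
At constant V, T₂/T₁ = P₂/P₁ ⇒ ΔT = T₁(P₂/P₁ − 1) = 321·(579/368 − 1) = 184.1 K.
ΔU = (4.14)(12.47)(184.1) = 9503 J.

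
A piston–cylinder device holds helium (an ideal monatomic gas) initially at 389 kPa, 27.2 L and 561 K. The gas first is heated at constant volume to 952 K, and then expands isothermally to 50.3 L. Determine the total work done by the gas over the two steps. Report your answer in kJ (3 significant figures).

W_total ≈ 11.0 kJ

Step 1 (isochoric): W = 0 (constant volume).
After step 1: P = 660.1 kPa (V unchanged).
Step 2 (isothermal): W = P₁V₁ ln(V₂/V₁) = (17955) ln(50.3/27.2) = 11039 J.
W_total = 0 + 11039 = 11039 J.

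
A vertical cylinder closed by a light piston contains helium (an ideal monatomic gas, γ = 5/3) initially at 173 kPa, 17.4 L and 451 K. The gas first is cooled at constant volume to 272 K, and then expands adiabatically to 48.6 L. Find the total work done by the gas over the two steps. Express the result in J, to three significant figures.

W_total ≈ 1350 J

Step 1 (isochoric): W = 0 (constant volume).
After step 1: P = 104.3 kPa (V unchanged).
Step 2 (adiabatic): W = (P₁V₁ − P₂V₂)/(γ−1) = (1815 − 915.4)/0.667 = 1350 J.
W_total = 0 + 1350 = 1350 J.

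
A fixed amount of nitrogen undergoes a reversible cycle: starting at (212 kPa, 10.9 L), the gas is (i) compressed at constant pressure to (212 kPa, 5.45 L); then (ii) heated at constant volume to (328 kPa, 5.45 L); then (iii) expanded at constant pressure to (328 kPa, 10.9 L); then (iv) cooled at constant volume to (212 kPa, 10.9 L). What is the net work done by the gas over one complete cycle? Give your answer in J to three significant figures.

W_net ≈ 632 J

Constant-volume legs do no work.
W(i) = (212)(5.45 − 10.9) = -1155 J; W(iii) = (328)(10.9 − 5.45) = 1788 J.
W_net = -1155 + 1788 = 632.2 J (the clockwise enclosed area).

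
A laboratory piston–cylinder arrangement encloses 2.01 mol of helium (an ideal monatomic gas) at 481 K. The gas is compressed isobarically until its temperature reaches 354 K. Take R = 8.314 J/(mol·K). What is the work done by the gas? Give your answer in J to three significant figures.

Isobaric: W = P ΔV = nR ΔT.
W = (2.01)(8.314)(354 − 481) = -2122 J.

W ≈ -2120 J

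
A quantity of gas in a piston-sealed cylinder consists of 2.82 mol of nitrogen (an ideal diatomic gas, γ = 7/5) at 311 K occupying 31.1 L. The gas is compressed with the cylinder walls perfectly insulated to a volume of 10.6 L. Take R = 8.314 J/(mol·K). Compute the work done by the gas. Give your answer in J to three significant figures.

Adiabatic: TV^(γ−1) = const with γ = 7/5.
T₂ = T₁ (V₁/V₂)^(γ−1) = 311 × (31.1/10.6)^0.4 = 311 × 1.538 = 478.3 K.
W_by = nCᵥ(T₁ − T₂) = (2.82)(20.79)(311 − 478.3) = -9809 J.

W ≈ -9810 J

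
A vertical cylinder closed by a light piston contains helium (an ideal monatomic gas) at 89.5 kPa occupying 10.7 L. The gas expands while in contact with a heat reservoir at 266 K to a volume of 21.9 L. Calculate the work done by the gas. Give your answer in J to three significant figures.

Isothermal: W = nRT ln(V₂/V₁) = P₁V₁ ln(V₂/V₁).
P₁V₁ = (89.5 kPa)(10.7 L) = 957.6 J.
W = 957.6 × ln(21.9/10.7) = 957.6 × 0.7162
W_by_gas = 685.9 J.

W ≈ 686 J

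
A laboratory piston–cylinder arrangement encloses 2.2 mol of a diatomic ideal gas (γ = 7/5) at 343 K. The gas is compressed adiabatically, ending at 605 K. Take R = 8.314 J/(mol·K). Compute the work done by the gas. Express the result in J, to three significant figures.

Adiabatic ⇒ Q = 0, so W_by = −ΔU = nCᵥ(T₁ − T₂).
Cᵥ = 5R/2 = 20.79 J/(mol·K).
W = (2.2)(20.79)(343 − 605) = -11980 J.

W ≈ -12000 J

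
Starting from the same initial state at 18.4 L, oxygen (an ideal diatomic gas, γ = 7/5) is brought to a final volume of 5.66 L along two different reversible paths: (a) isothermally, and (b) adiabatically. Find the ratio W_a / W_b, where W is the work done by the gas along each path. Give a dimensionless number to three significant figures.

W_a / W_b ≈ 0.783

Path (a) isothermal: W = P₁V₁ ln(V₂/V₁) → W_a/(P₁V₁) = -1.179.
Path (b) adiabatic: W = P₁V₁(1 − (V₁/V₂)^(γ−1))/(γ−1) → W_b/(P₁V₁) = -1.506.
W_a / W_b = -1.179 / -1.506 = 0.7827.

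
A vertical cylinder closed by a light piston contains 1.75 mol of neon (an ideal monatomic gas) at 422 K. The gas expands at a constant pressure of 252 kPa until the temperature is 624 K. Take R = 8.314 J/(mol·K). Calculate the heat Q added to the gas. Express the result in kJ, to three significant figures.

Q ≈ 7.35 kJ

Isobaric: W = nRΔT = (1.75)(8.314)(202) = 2939 J.
ΔU = nCᵥΔT with Cᵥ = 3R/2: ΔU = (1.75)(12.47)(202) = 4408 J.
Q = ΔU + W = 4408 + 2939 = 7347 J.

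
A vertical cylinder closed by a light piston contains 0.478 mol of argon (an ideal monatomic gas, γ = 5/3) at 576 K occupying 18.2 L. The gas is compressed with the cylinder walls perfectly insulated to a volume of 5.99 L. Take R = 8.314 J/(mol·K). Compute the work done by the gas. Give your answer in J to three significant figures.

W ≈ -3770 J

Adiabatic: TV^(γ−1) = const with γ = 5/3.
T₂ = T₁ (V₁/V₂)^(γ−1) = 576 × (18.2/5.99)^0.667 = 576 × 2.098 = 1208 K.
W_by = nCᵥ(T₁ − T₂) = (0.478)(12.47)(576 − 1208) = -3769 J.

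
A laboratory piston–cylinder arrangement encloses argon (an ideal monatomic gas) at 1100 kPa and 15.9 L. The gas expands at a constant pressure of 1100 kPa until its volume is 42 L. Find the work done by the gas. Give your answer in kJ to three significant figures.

W ≈ 28.7 kJ

Isobaric: W = P ΔV.
W = (1100 kPa)(42 − 15.9 L) = (1100)(26.1) = 28710 J.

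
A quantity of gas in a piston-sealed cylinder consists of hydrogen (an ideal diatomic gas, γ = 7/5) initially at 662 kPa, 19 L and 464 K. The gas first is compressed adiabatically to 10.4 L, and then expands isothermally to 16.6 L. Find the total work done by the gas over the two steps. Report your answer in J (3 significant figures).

Step 1 (adiabatic): W = (P₁V₁ − P₂V₂)/(γ−1) = (12578 − 16007)/0.4 = -8572 J.
After step 1: P = 1539 kPa, V = 10.4 L, T = 590.5 K.
Step 2 (isothermal): W = P₁V₁ ln(V₂/V₁) = (16007) ln(16.6/10.4) = 7485 J.
W_total = -8572 + 7485 = -1087 J.

W_total ≈ -1090 J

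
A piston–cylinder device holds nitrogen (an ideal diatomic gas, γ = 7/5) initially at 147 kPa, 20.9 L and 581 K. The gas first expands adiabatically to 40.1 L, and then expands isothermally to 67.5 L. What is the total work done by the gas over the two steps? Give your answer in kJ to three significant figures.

Step 1 (adiabatic): W = (P₁V₁ − P₂V₂)/(γ−1) = (3072 − 2367)/0.4 = 1762 J.
After step 1: P = 59.04 kPa, V = 40.1 L, T = 447.7 K.
Step 2 (isothermal): W = P₁V₁ ln(V₂/V₁) = (2367) ln(67.5/40.1) = 1233 J.
W_total = 1762 + 1233 = 2995 J.

W_total ≈ 3.00 kJ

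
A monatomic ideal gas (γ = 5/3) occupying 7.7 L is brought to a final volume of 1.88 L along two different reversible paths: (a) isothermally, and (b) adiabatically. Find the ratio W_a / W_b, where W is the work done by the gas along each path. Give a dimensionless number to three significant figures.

W_a / W_b ≈ 0.603

Path (a) isothermal: W = P₁V₁ ln(V₂/V₁) → W_a/(P₁V₁) = -1.41.
Path (b) adiabatic: W = P₁V₁(1 − (V₁/V₂)^(γ−1))/(γ−1) → W_b/(P₁V₁) = -2.34.
W_a / W_b = -1.41 / -2.34 = 0.6026.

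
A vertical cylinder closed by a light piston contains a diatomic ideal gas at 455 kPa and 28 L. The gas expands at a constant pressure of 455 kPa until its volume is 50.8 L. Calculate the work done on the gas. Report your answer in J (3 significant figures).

Isobaric: W = P ΔV.
W = (455 kPa)(50.8 − 28 L) = (455)(22.8) = 10374 J.
Work on gas = −W_by = -10374 J.

W ≈ -10400 J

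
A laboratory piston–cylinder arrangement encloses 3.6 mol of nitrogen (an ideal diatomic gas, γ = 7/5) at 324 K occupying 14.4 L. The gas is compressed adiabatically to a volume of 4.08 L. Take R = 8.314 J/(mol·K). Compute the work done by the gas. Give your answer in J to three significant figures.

Adiabatic: TV^(γ−1) = const with γ = 7/5.
T₂ = T₁ (V₁/V₂)^(γ−1) = 324 × (14.4/4.08)^0.4 = 324 × 1.656 = 536.6 K.
W_by = nCᵥ(T₁ − T₂) = (3.6)(20.79)(324 − 536.6) = -15906 J.

W ≈ -15900 J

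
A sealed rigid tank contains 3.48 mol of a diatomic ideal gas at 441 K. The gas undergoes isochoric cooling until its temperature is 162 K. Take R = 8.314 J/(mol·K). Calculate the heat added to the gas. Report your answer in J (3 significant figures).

Constant volume ⇒ W = 0, so Q = ΔU = nCᵥΔT with Cᵥ = 5R/2 = 20.79 J/(mol·K).
ΔU = (3.48)(20.79)(162 − 441) = -20181 J.

Q ≈ -20200 J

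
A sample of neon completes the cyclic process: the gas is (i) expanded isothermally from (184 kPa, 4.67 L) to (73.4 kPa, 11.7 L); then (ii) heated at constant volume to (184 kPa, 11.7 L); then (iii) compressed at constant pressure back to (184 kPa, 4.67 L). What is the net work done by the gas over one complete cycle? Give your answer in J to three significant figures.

Leg (i): W = PᵢVᵢ ln(V_f/Vᵢ) = (859.3) ln(11.7/4.67) = 789.2 J.
Leg (ii): W = 0.
Leg (iii): W = PΔV = (184)(4.67 − 11.7) = -1294 J.
W_net = 789.2 − 1294 = -504.3 J.

W_net ≈ -504 J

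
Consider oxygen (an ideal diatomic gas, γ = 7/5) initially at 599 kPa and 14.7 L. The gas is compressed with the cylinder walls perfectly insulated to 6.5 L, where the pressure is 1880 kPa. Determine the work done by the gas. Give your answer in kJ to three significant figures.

W ≈ -8.54 kJ

Adiabatic: W = (P₁V₁ − P₂V₂)/(γ − 1) with γ = 7/5.
P₁V₁ = 8805 J, P₂V₂ = 12220 J.
W = (8805 − 12220) / 0.4 = -8537 J.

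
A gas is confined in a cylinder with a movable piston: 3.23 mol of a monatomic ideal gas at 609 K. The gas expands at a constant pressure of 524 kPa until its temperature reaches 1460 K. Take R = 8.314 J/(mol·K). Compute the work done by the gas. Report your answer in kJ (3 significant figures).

Isobaric: W = P ΔV = nR ΔT.
W = (3.23)(8.314)(1460 − 609) = 22853 J.

W ≈ 22.9 kJ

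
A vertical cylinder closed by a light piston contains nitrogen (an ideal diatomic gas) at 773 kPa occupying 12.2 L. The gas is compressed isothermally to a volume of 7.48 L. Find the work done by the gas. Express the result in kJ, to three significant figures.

W ≈ -4.61 kJ

Isothermal: W = nRT ln(V₂/V₁) = P₁V₁ ln(V₂/V₁).
P₁V₁ = (773 kPa)(12.2 L) = 9431 J.
W = 9431 × ln(7.48/12.2) = 9431 × -0.4892
W_by_gas = -4613 J.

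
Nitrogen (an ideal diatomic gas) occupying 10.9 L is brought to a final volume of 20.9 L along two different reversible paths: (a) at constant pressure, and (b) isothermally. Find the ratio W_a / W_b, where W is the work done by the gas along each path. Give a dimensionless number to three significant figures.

Path (a) isobaric: W = P₁(V₂ − V₁) → W_a/(P₁V₁) = 0.9174.
Path (b) isothermal: W = P₁V₁ ln(V₂/V₁) → W_b/(P₁V₁) = 0.651.
W_a / W_b = 0.9174 / 0.651 = 1.409.

W_a / W_b ≈ 1.41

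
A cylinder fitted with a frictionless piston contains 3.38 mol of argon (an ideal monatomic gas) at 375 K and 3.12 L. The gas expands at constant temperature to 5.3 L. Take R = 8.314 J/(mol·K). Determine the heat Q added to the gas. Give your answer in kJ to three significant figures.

Isothermal ⇒ ΔU = 0, so Q = W = nRT ln(V₂/V₁).
Q = (3.38)(8.314)(375) ln(5.3/3.12) = 10538 × 0.5299 = 5584 J.

Q ≈ 5.58 kJ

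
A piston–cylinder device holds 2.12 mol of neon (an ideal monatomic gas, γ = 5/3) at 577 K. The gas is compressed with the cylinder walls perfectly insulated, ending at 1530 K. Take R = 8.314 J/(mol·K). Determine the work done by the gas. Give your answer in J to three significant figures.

W ≈ -25200 J

Adiabatic ⇒ Q = 0, so W_by = −ΔU = nCᵥ(T₁ − T₂).
Cᵥ = 3R/2 = 12.47 J/(mol·K).
W = (2.12)(12.47)(577 − 1530) = -25196 J.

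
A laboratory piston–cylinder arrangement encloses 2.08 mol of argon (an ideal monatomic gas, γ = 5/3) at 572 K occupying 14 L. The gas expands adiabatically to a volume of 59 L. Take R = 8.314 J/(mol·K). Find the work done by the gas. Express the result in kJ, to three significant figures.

Adiabatic: TV^(γ−1) = const with γ = 5/3.
T₂ = T₁ (V₁/V₂)^(γ−1) = 572 × (14/59)^0.667 = 572 × 0.3833 = 219.2 K.
W_by = nCᵥ(T₁ − T₂) = (2.08)(12.47)(572 − 219.2) = 9151 J.

W ≈ 9.15 kJ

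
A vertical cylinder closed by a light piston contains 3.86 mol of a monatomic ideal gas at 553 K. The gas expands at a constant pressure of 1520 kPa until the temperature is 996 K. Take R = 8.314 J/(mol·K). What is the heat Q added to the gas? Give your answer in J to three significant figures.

Isobaric: W = nRΔT = (3.86)(8.314)(443) = 14217 J.
ΔU = nCᵥΔT with Cᵥ = 3R/2: ΔU = (3.86)(12.47)(443) = 21325 J.
Q = ΔU + W = 21325 + 14217 = 35542 J.

Q ≈ 35500 J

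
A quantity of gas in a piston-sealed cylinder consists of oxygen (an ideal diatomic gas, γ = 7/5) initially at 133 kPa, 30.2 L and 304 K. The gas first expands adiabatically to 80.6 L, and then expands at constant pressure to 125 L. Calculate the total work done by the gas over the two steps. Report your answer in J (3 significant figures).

W_total ≈ 4750 J

Step 1 (adiabatic): W = (P₁V₁ − P₂V₂)/(γ−1) = (4017 − 2712)/0.4 = 3261 J.
After step 1: P = 33.65 kPa, V = 80.6 L, T = 205.3 K.
Step 2 (isobaric): W = PΔV = (33.65 kPa)(125 − 80.6 L) = 1494 J.
W_total = 3261 + 1494 = 4755 J.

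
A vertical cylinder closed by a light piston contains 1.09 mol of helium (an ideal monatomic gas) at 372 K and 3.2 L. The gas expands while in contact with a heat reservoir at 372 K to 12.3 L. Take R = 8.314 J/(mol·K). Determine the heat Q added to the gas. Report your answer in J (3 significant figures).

Q ≈ 4540 J

Isothermal ⇒ ΔU = 0, so Q = W = nRT ln(V₂/V₁).
Q = (1.09)(8.314)(372) ln(12.3/3.2) = 3371 × 1.346 = 4539 J.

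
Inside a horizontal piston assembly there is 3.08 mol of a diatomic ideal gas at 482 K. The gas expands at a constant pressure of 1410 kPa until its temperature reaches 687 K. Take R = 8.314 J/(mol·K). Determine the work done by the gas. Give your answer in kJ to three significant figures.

Isobaric: W = P ΔV = nR ΔT.
W = (3.08)(8.314)(687 − 482) = 5249 J.

W ≈ 5.25 kJ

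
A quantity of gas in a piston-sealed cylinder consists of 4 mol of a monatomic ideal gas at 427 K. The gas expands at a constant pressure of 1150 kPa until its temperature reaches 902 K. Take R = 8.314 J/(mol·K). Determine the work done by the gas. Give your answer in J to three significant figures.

W ≈ 15800 J

Isobaric: W = P ΔV = nR ΔT.
W = (4)(8.314)(902 − 427) = 15797 J.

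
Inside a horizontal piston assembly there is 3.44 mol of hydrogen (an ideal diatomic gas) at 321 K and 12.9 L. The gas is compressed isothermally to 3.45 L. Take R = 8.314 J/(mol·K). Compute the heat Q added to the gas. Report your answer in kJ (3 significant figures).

Isothermal ⇒ ΔU = 0, so Q = W = nRT ln(V₂/V₁).
Q = (3.44)(8.314)(321) ln(3.45/12.9) = 9181 × -1.319 = -12108 J.

Q ≈ -12.1 kJ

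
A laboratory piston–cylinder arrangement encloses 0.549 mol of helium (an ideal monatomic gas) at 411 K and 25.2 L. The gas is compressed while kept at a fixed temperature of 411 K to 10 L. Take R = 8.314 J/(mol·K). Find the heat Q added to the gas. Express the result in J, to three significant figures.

Isothermal ⇒ ΔU = 0, so Q = W = nRT ln(V₂/V₁).
Q = (0.549)(8.314)(411) ln(10/25.2) = 1876 × -0.9243 = -1734 J.

Q ≈ -1730 J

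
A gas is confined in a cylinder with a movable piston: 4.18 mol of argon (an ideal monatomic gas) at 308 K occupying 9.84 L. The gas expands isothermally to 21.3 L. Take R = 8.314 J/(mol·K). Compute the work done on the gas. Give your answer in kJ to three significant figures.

W ≈ -8.27 kJ

Isothermal: W = nRT ln(V₂/V₁).
W = (4.18)(8.314)(308) × ln(21.3/9.84)
  = 10704 × 0.7723
W_by_gas = 8266 J; work on gas = −W_by = -8266 J.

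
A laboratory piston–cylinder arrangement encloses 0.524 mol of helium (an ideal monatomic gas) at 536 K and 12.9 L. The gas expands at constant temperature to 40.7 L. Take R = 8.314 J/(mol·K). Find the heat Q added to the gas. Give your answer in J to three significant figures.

Q ≈ 2680 J

Isothermal ⇒ ΔU = 0, so Q = W = nRT ln(V₂/V₁).
Q = (0.524)(8.314)(536) ln(40.7/12.9) = 2335 × 1.149 = 2683 J.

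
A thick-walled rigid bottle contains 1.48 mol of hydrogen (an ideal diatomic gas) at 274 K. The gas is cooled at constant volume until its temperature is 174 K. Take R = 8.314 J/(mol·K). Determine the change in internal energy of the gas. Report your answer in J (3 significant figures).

Constant volume ⇒ W = 0, so Q = ΔU = nCᵥΔT with Cᵥ = 5R/2 = 20.79 J/(mol·K).
ΔU = (1.48)(20.79)(174 − 274) = -3076 J.

ΔU ≈ -3080 J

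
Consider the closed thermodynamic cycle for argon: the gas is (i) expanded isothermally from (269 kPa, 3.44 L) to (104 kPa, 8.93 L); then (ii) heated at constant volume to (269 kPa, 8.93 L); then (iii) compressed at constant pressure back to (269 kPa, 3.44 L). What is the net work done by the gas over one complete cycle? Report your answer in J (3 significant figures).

Leg (i): W = PᵢVᵢ ln(V_f/Vᵢ) = (925.4) ln(8.93/3.44) = 882.7 J.
Leg (ii): W = 0.
Leg (iii): W = PΔV = (269)(3.44 − 8.93) = -1477 J.
W_net = 882.7 − 1477 = -594.1 J.

W_net ≈ -594 J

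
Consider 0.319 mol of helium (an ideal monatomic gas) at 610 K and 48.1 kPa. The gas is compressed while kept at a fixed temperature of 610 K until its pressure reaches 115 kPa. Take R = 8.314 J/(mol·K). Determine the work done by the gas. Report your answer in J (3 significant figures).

Isothermal process: W = nRT ln(V₂/V₁) = nRT ln(P₁/P₂).
W = (0.319)(8.314)(610) × ln(48.1/115)
  = 1618 × ln(0.4183) = 1618 × -0.8716
W_by_gas = -1410 J.

W ≈ -1410 J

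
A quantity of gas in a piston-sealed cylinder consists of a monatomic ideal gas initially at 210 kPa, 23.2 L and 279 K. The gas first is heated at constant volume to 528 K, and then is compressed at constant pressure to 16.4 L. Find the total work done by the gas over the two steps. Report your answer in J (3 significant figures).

Step 1 (isochoric): W = 0 (constant volume).
After step 1: P = 397.4 kPa (V unchanged).
Step 2 (isobaric): W = PΔV = (397.4 kPa)(16.4 − 23.2 L) = -2702 J.
W_total = 0 − 2702 = -2702 J.

W_total ≈ -2700 J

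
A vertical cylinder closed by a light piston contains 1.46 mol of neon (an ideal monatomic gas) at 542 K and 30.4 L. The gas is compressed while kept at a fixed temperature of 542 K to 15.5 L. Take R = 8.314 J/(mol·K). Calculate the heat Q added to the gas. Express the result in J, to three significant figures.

Q ≈ -4430 J

Isothermal ⇒ ΔU = 0, so Q = W = nRT ln(V₂/V₁).
Q = (1.46)(8.314)(542) ln(15.5/30.4) = 6579 × -0.6736 = -4432 J.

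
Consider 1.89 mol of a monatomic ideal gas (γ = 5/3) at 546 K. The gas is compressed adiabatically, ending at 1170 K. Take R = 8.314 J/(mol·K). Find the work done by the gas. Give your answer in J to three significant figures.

W ≈ -14700 J

Adiabatic ⇒ Q = 0, so W_by = −ΔU = nCᵥ(T₁ − T₂).
Cᵥ = 3R/2 = 12.47 J/(mol·K).
W = (1.89)(12.47)(546 − 1170) = -14708 J.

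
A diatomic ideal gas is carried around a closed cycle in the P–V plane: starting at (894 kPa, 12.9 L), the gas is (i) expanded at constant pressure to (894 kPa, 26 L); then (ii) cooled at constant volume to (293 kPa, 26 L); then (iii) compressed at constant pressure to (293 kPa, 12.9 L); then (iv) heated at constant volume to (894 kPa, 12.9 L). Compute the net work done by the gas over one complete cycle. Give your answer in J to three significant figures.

Constant-volume legs do no work.
W(i) = (894)(26 − 12.9) = 11711 J; W(iii) = (293)(12.9 − 26) = -3838 J.
W_net = 11711 − 3838 = 7873 J (the clockwise enclosed area).

W_net ≈ 7870 J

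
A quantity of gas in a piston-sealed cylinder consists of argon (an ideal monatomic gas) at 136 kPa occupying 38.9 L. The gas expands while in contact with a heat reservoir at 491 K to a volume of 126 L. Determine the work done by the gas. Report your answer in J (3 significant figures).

Isothermal: W = nRT ln(V₂/V₁) = P₁V₁ ln(V₂/V₁).
P₁V₁ = (136 kPa)(38.9 L) = 5290 J.
W = 5290 × ln(126/38.9) = 5290 × 1.175
W_by_gas = 6218 J.

W ≈ 6220 J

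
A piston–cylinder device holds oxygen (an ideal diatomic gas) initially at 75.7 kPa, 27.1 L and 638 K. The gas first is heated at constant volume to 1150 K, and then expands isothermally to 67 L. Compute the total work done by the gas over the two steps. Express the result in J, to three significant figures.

Step 1 (isochoric): W = 0 (constant volume).
After step 1: P = 136.4 kPa (V unchanged).
Step 2 (isothermal): W = P₁V₁ ln(V₂/V₁) = (3698) ln(67/27.1) = 3347 J.
W_total = 0 + 3347 = 3347 J.

W_total ≈ 3350 J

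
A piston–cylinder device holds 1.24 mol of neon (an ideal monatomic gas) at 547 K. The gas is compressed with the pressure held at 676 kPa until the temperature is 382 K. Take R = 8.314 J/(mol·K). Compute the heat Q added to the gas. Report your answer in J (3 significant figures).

Isobaric: W = nRΔT = (1.24)(8.314)(-165) = -1701 J.
ΔU = nCᵥΔT with Cᵥ = 3R/2: ΔU = (1.24)(12.47)(-165) = -2552 J.
Q = ΔU + W = -2552 − 1701 = -4253 J.

Q ≈ -4250 J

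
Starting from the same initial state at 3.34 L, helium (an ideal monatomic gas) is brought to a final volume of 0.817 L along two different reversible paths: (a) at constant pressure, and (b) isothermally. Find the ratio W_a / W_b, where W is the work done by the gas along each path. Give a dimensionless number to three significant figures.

W_a / W_b ≈ 0.536

Path (a) isobaric: W = P₁(V₂ − V₁) → W_a/(P₁V₁) = -0.7554.
Path (b) isothermal: W = P₁V₁ ln(V₂/V₁) → W_b/(P₁V₁) = -1.408.
W_a / W_b = -0.7554 / -1.408 = 0.5365.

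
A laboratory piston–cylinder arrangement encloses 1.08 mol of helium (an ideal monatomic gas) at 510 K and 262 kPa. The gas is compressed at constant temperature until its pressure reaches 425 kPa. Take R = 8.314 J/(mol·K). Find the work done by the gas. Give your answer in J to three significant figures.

W ≈ -2220 J

Isothermal process: W = nRT ln(V₂/V₁) = nRT ln(P₁/P₂).
W = (1.08)(8.314)(510) × ln(262/425)
  = 4579 × ln(0.6165) = 4579 × -0.4837
W_by_gas = -2215 J.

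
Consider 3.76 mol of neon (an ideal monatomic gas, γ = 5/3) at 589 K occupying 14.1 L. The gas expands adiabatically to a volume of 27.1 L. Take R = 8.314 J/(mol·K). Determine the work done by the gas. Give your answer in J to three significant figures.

Adiabatic: TV^(γ−1) = const with γ = 5/3.
T₂ = T₁ (V₁/V₂)^(γ−1) = 589 × (14.1/27.1)^0.667 = 589 × 0.6469 = 381 K.
W_by = nCᵥ(T₁ − T₂) = (3.76)(12.47)(589 − 381) = 9752 J.

W ≈ 9750 J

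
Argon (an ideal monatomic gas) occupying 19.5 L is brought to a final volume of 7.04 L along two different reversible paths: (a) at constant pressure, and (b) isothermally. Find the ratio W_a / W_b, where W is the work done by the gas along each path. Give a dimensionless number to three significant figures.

Path (a) isobaric: W = P₁(V₂ − V₁) → W_a/(P₁V₁) = -0.639.
Path (b) isothermal: W = P₁V₁ ln(V₂/V₁) → W_b/(P₁V₁) = -1.019.
W_a / W_b = -0.639 / -1.019 = 0.6272.

W_a / W_b ≈ 0.627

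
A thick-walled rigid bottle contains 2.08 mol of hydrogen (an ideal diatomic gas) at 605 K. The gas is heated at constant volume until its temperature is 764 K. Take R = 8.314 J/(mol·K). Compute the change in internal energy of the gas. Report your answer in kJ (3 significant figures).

ΔU ≈ 6.87 kJ

Constant volume ⇒ W = 0, so Q = ΔU = nCᵥΔT with Cᵥ = 5R/2 = 20.79 J/(mol·K).
ΔU = (2.08)(20.79)(764 − 605) = 6874 J.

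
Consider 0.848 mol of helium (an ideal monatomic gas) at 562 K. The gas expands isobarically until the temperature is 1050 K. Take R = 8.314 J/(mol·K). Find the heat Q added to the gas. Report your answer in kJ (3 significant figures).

Isobaric: W = nRΔT = (0.848)(8.314)(488) = 3441 J.
ΔU = nCᵥΔT with Cᵥ = 3R/2: ΔU = (0.848)(12.47)(488) = 5161 J.
Q = ΔU + W = 5161 + 3441 = 8601 J.

Q ≈ 8.60 kJ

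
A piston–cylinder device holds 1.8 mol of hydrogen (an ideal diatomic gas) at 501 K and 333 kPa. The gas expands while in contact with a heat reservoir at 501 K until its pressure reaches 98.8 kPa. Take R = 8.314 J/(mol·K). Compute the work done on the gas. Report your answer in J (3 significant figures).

W ≈ -9110 J

Isothermal process: W = nRT ln(V₂/V₁) = nRT ln(P₁/P₂).
W = (1.8)(8.314)(501) × ln(333/98.8)
  = 7498 × ln(3.37) = 7498 × 1.215
W_by_gas = 9110 J; work on gas = −W_by = -9110 J.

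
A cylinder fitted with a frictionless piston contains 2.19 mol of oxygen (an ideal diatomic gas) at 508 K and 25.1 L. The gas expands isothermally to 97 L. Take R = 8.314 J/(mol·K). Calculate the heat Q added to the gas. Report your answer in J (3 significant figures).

Isothermal ⇒ ΔU = 0, so Q = W = nRT ln(V₂/V₁).
Q = (2.19)(8.314)(508) ln(97/25.1) = 9249 × 1.352 = 12504 J.

Q ≈ 12500 J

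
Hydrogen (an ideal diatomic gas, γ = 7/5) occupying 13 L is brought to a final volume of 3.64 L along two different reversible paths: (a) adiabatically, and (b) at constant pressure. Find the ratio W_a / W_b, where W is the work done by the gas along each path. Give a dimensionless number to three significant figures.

Path (a) adiabatic: W = P₁V₁(1 − (V₁/V₂)^(γ−1))/(γ−1) → W_a/(P₁V₁) = -1.66.
Path (b) isobaric: W = P₁(V₂ − V₁) → W_b/(P₁V₁) = -0.72.
W_a / W_b = -1.66 / -0.72 = 2.305.

W_a / W_b ≈ 2.31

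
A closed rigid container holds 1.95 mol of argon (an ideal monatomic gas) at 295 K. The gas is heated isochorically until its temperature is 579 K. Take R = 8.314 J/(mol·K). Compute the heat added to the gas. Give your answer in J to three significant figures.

Q ≈ 6910 J

Constant volume ⇒ W = 0, so Q = ΔU = nCᵥΔT with Cᵥ = 3R/2 = 12.47 J/(mol·K).
ΔU = (1.95)(12.47)(579 − 295) = 6906 J.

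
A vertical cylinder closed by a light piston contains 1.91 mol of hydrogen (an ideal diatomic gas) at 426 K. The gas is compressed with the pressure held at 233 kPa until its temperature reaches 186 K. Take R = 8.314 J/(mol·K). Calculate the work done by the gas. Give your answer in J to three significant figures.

W ≈ -3810 J

Isobaric: W = P ΔV = nR ΔT.
W = (1.91)(8.314)(186 − 426) = -3811 J.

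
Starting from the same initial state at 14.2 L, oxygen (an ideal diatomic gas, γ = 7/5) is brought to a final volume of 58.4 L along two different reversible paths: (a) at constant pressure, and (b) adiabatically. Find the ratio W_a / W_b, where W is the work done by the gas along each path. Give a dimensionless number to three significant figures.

Path (a) isobaric: W = P₁(V₂ − V₁) → W_a/(P₁V₁) = 3.113.
Path (b) adiabatic: W = P₁V₁(1 − (V₁/V₂)^(γ−1))/(γ−1) → W_b/(P₁V₁) = 1.08.
W_a / W_b = 3.113 / 1.08 = 2.882.

W_a / W_b ≈ 2.88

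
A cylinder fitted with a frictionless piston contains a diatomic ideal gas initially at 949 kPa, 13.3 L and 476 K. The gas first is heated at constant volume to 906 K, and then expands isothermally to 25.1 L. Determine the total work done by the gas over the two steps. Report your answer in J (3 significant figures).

W_total ≈ 15300 J

Step 1 (isochoric): W = 0 (constant volume).
After step 1: P = 1806 kPa (V unchanged).
Step 2 (isothermal): W = P₁V₁ ln(V₂/V₁) = (24024) ln(25.1/13.3) = 15258 J.
W_total = 0 + 15258 = 15258 J.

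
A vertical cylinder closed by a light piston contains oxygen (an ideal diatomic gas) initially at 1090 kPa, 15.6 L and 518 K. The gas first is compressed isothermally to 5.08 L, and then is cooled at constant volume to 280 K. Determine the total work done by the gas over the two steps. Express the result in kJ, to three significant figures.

W_total ≈ -19.1 kJ

Step 1 (isothermal): W = P₁V₁ ln(V₂/V₁) = (17004) ln(5.08/15.6) = -19078 J.
Step 2 (isochoric): W = 0 (constant volume).
W_total = -19078 + 0 = -19078 J.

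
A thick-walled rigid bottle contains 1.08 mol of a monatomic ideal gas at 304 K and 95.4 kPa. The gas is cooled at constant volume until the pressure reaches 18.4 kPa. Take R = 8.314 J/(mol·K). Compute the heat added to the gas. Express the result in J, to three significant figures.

Constant volume ⇒ W = 0, so Q = ΔU = nCᵥΔT with Cᵥ = 3R/2 = 12.47 J/(mol·K).
At constant V, T₂/T₁ = P₂/P₁ ⇒ ΔT = T₁(P₂/P₁ − 1) = 304·(18.4/95.4 − 1) = -245.4 K.
ΔU = (1.08)(12.47)(-245.4) = -3305 J.

Q ≈ -3300 J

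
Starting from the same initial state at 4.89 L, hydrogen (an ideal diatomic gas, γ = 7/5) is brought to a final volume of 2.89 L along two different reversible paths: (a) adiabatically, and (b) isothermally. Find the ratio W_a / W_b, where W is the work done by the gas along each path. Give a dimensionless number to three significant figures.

W_a / W_b ≈ 1.11

Path (a) adiabatic: W = P₁V₁(1 − (V₁/V₂)^(γ−1))/(γ−1) → W_a/(P₁V₁) = -0.5853.
Path (b) isothermal: W = P₁V₁ ln(V₂/V₁) → W_b/(P₁V₁) = -0.5259.
W_a / W_b = -0.5853 / -0.5259 = 1.113.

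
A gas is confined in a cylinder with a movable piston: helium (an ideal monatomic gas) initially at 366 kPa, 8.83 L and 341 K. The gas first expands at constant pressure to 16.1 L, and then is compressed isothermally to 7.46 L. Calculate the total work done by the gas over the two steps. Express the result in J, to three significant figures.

Step 1 (isobaric): W = PΔV = (366 kPa)(16.1 − 8.83 L) = 2661 J.
After step 1: P = 366 kPa, V = 16.1 L, T = 621.8 K.
Step 2 (isothermal): W = P₁V₁ ln(V₂/V₁) = (5893) ln(7.46/16.1) = -4533 J.
W_total = 2661 − 4533 = -1872 J.

W_total ≈ -1870 J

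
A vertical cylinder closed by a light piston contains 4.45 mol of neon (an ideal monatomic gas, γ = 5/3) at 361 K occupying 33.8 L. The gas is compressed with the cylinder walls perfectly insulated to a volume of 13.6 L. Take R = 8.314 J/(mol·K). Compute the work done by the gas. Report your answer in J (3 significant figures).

W ≈ -16700 J

Adiabatic: TV^(γ−1) = const with γ = 5/3.
T₂ = T₁ (V₁/V₂)^(γ−1) = 361 × (33.8/13.6)^0.667 = 361 × 1.835 = 662.4 K.
W_by = nCᵥ(T₁ − T₂) = (4.45)(12.47)(361 − 662.4) = -16724 J.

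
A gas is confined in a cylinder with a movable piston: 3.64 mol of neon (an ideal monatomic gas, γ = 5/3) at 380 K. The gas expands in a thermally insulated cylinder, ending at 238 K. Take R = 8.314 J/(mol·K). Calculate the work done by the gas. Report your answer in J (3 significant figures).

W ≈ 6450 J

Adiabatic ⇒ Q = 0, so W_by = −ΔU = nCᵥ(T₁ − T₂).
Cᵥ = 3R/2 = 12.47 J/(mol·K).
W = (3.64)(12.47)(380 − 238) = 6446 J.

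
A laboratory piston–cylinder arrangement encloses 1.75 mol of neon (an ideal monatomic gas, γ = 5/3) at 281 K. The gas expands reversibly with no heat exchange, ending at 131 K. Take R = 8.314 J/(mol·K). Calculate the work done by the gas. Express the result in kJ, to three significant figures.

W ≈ 3.27 kJ

Adiabatic ⇒ Q = 0, so W_by = −ΔU = nCᵥ(T₁ − T₂).
Cᵥ = 3R/2 = 12.47 J/(mol·K).
W = (1.75)(12.47)(281 − 131) = 3274 J.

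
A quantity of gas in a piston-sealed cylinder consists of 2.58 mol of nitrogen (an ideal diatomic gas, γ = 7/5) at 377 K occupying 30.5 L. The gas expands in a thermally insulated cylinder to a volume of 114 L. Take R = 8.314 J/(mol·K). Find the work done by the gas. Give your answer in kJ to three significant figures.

W ≈ 8.29 kJ

Adiabatic: TV^(γ−1) = const with γ = 7/5.
T₂ = T₁ (V₁/V₂)^(γ−1) = 377 × (30.5/114)^0.4 = 377 × 0.5901 = 222.5 K.
W_by = nCᵥ(T₁ − T₂) = (2.58)(20.79)(377 − 222.5) = 8286 J.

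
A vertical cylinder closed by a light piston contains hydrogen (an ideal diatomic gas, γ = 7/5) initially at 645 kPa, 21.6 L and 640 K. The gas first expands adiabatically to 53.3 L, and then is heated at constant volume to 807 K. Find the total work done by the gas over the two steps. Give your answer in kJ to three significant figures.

W_total ≈ 10.6 kJ

Step 1 (adiabatic): W = (P₁V₁ − P₂V₂)/(γ−1) = (13932 − 9707)/0.4 = 10561 J.
Step 2 (isochoric): W = 0 (constant volume).
W_total = 10561 + 0 = 10561 J.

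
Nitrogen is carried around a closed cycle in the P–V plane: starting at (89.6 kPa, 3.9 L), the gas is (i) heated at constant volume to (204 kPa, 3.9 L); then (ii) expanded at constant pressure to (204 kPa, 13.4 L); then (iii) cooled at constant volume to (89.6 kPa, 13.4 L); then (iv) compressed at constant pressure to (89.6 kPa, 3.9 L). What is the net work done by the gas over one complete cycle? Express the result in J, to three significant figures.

Constant-volume legs do no work.
W(ii) = (204)(13.4 − 3.9) = 1938 J; W(iv) = (89.6)(3.9 − 13.4) = -851.2 J.
W_net = 1938 − 851.2 = 1087 J (the clockwise enclosed area).

W_net ≈ 1090 J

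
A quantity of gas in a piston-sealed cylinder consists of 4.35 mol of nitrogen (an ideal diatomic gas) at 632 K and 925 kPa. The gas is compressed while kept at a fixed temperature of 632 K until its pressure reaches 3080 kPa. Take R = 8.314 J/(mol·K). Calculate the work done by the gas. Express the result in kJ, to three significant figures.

Isothermal process: W = nRT ln(V₂/V₁) = nRT ln(P₁/P₂).
W = (4.35)(8.314)(632) × ln(925/3080)
  = 22857 × ln(0.3003) = 22857 × -1.203
W_by_gas = -27494 J.

W ≈ -27.5 kJ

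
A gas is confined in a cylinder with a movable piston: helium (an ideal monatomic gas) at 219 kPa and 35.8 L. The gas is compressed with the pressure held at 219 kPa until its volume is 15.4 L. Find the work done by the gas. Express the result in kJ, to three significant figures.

Isobaric: W = P ΔV.
W = (219 kPa)(15.4 − 35.8 L) = (219)(-20.4) = -4468 J.

W ≈ -4.47 kJ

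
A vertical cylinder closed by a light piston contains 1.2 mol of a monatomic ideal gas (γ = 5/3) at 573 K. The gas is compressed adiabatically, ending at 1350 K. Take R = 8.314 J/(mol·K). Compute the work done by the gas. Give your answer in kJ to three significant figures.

Adiabatic ⇒ Q = 0, so W_by = −ΔU = nCᵥ(T₁ − T₂).
Cᵥ = 3R/2 = 12.47 J/(mol·K).
W = (1.2)(12.47)(573 − 1350) = -11628 J.

W ≈ -11.6 kJ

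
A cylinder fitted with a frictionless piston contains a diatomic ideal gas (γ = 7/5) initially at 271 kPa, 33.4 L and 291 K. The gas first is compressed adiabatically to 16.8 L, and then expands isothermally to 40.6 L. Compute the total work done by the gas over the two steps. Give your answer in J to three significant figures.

W_total ≈ 3350 J

Step 1 (adiabatic): W = (P₁V₁ − P₂V₂)/(γ−1) = (9051 − 11915)/0.4 = -7159 J.
After step 1: P = 709.2 kPa, V = 16.8 L, T = 383.1 K.
Step 2 (isothermal): W = P₁V₁ ln(V₂/V₁) = (11915) ln(40.6/16.8) = 10514 J.
W_total = -7159 + 10514 = 3355 J.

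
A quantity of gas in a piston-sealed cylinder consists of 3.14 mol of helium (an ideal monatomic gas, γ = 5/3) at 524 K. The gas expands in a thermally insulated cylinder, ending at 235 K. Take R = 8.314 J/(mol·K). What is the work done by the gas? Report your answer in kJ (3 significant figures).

Adiabatic ⇒ Q = 0, so W_by = −ΔU = nCᵥ(T₁ − T₂).
Cᵥ = 3R/2 = 12.47 J/(mol·K).
W = (3.14)(12.47)(524 − 235) = 11317 J.

W ≈ 11.3 kJ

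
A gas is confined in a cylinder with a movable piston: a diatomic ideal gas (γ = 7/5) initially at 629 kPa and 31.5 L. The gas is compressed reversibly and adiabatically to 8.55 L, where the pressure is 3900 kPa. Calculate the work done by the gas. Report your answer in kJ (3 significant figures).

W ≈ -33.8 kJ

Adiabatic: W = (P₁V₁ − P₂V₂)/(γ − 1) with γ = 7/5.
P₁V₁ = 19814 J, P₂V₂ = 33345 J.
W = (19814 − 33345) / 0.4 = -33829 J.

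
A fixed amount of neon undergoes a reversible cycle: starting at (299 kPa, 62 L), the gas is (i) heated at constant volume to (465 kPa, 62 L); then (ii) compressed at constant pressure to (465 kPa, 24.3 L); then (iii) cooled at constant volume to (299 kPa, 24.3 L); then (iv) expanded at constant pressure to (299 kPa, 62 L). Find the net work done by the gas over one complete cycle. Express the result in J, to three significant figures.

W_net ≈ -6260 J

Constant-volume legs do no work.
W(ii) = (465)(24.3 − 62) = -17530 J; W(iv) = (299)(62 − 24.3) = 11272 J.
W_net = -17530 + 11272 = -6258 J (the counter-clockwise enclosed area).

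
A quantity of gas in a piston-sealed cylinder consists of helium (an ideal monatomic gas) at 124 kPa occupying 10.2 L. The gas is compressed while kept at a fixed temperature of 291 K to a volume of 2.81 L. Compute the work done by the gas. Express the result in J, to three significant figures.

W ≈ -1630 J

Isothermal: W = nRT ln(V₂/V₁) = P₁V₁ ln(V₂/V₁).
P₁V₁ = (124 kPa)(10.2 L) = 1265 J.
W = 1265 × ln(2.81/10.2) = 1265 × -1.289
W_by_gas = -1631 J.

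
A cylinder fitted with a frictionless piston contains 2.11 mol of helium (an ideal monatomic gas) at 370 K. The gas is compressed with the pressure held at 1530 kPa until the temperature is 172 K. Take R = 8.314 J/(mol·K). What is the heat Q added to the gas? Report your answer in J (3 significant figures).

Isobaric: W = nRΔT = (2.11)(8.314)(-198) = -3473 J.
ΔU = nCᵥΔT with Cᵥ = 3R/2: ΔU = (2.11)(12.47)(-198) = -5210 J.
Q = ΔU + W = -5210 − 3473 = -8684 J.

Q ≈ -8680 J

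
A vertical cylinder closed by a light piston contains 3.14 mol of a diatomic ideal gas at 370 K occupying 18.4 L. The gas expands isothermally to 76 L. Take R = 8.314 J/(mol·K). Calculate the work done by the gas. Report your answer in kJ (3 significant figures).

W ≈ 13.7 kJ

Isothermal: W = nRT ln(V₂/V₁).
W = (3.14)(8.314)(370) × ln(76/18.4)
  = 9659 × 1.418
W_by_gas = 13700 J.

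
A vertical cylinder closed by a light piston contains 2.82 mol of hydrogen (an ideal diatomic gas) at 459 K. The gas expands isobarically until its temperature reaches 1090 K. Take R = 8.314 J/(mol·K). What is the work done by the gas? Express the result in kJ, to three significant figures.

Isobaric: W = P ΔV = nR ΔT.
W = (2.82)(8.314)(1090 − 459) = 14794 J.

W ≈ 14.8 kJ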